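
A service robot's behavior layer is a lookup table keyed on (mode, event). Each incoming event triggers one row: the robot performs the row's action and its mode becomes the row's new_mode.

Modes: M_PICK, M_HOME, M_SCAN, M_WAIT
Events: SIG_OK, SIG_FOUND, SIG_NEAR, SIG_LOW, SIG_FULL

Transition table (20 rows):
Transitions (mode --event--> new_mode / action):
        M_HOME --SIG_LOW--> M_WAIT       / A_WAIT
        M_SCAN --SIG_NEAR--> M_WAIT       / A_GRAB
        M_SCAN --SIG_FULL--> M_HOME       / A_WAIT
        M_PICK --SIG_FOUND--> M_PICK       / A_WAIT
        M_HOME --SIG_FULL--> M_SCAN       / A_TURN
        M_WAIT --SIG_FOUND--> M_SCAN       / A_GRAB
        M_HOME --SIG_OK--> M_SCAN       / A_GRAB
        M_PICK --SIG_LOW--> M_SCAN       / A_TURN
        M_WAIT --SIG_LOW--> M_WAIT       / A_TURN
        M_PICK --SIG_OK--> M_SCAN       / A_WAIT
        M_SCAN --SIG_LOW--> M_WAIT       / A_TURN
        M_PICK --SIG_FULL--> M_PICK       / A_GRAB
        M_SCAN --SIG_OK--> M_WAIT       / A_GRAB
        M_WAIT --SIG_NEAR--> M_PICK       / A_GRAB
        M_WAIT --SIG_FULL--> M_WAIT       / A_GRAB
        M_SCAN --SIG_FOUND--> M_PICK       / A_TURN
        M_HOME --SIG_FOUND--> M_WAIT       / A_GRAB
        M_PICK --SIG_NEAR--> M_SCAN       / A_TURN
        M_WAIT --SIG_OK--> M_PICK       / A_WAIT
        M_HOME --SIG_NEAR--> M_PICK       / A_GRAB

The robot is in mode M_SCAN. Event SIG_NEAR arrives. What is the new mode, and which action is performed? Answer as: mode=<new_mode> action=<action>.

current mode = M_SCAN; filter table to that mode:
  (M_SCAN, SIG_NEAR) → (M_WAIT, A_GRAB)  ← event matches
  (M_SCAN, SIG_FULL) → (M_HOME, A_WAIT)
  (M_SCAN, SIG_LOW) → (M_WAIT, A_TURN)
  (M_SCAN, SIG_OK) → (M_WAIT, A_GRAB)
  (M_SCAN, SIG_FOUND) → (M_PICK, A_TURN)
event = SIG_NEAR selects (M_WAIT, A_GRAB)

mode=M_WAIT action=A_GRAB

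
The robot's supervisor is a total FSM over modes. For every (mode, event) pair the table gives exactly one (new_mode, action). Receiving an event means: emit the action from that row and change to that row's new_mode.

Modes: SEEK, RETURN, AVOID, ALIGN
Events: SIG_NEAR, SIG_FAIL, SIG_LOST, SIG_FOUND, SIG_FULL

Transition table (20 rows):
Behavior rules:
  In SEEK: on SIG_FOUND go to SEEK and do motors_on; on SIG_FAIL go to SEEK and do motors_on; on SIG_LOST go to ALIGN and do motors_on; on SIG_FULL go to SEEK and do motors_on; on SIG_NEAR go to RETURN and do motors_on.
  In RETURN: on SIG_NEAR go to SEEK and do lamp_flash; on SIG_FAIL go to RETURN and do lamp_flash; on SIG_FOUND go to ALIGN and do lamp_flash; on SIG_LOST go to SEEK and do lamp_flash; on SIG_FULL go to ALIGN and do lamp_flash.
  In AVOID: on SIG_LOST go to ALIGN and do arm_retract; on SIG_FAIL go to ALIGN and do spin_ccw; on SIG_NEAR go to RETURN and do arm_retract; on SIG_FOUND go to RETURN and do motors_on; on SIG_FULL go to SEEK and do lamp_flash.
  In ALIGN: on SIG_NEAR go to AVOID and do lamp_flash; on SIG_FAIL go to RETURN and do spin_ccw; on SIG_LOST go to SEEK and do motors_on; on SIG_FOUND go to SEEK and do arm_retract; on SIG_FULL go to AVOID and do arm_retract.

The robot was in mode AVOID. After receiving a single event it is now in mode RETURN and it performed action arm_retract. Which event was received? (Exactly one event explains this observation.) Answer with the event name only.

SIG_NEAR

try SIG_NEAR: (AVOID, SIG_NEAR) → (RETURN, arm_retract)  ← matches
try SIG_FAIL: (AVOID, SIG_FAIL) → (ALIGN, spin_ccw)
try SIG_LOST: (AVOID, SIG_LOST) → (ALIGN, arm_retract)
try SIG_FOUND: (AVOID, SIG_FOUND) → (RETURN, motors_on)
try SIG_FULL: (AVOID, SIG_FULL) → (SEEK, lamp_flash)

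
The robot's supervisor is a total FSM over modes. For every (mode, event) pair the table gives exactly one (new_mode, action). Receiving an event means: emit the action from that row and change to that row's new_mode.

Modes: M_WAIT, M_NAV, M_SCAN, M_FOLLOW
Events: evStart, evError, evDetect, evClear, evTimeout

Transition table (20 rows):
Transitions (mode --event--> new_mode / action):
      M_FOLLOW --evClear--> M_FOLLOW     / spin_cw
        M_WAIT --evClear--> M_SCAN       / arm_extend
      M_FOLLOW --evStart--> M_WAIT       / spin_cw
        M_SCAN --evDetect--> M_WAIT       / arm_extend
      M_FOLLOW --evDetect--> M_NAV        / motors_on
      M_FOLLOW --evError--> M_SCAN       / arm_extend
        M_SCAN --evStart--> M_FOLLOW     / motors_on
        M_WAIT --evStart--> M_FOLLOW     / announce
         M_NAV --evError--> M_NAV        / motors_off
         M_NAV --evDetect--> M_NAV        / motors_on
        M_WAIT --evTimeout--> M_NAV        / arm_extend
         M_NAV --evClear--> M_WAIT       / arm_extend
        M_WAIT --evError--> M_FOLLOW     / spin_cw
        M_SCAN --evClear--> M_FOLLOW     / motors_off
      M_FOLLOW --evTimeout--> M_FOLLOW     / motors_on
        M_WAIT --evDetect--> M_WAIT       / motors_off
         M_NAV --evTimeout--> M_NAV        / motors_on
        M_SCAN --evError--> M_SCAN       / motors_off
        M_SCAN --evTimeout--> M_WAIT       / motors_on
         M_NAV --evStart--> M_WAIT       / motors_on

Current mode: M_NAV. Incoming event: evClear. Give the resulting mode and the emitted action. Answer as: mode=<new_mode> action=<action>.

current mode = M_NAV; filter table to that mode:
  (M_NAV, evError) → (M_NAV, motors_off)
  (M_NAV, evDetect) → (M_NAV, motors_on)
  (M_NAV, evClear) → (M_WAIT, arm_extend)  ← event matches
  (M_NAV, evTimeout) → (M_NAV, motors_on)
  (M_NAV, evStart) → (M_WAIT, motors_on)
event = evClear selects (M_WAIT, arm_extend)

mode=M_WAIT action=arm_extend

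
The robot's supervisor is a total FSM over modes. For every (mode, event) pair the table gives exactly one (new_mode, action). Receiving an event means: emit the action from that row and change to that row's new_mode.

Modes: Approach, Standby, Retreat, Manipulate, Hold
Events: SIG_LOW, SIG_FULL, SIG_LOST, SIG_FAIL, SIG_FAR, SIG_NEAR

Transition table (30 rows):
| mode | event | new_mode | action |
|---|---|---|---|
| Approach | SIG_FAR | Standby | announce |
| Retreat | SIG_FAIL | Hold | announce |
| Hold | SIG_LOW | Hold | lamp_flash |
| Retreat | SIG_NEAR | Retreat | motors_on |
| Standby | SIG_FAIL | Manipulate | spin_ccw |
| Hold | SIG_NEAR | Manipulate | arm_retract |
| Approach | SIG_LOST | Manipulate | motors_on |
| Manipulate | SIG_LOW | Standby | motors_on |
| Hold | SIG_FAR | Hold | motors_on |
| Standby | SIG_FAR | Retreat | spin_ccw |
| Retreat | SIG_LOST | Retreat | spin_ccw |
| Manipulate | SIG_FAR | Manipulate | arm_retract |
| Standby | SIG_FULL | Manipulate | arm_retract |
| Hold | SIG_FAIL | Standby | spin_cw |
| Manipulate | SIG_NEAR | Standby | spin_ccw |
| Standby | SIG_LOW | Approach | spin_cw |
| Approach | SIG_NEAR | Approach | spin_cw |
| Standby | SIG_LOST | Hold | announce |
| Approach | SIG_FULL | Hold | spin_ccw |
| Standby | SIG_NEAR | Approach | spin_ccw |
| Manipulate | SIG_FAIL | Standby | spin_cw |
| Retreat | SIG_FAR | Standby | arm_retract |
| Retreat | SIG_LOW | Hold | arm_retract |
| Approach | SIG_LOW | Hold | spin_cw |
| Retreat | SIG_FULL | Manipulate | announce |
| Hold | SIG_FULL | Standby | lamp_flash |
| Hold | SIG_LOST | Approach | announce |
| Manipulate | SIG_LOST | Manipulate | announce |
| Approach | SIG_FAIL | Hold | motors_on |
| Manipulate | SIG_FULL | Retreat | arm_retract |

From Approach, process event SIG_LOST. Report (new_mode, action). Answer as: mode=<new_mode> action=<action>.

current mode = Approach; filter table to that mode:
  (Approach, SIG_FAR) → (Standby, announce)
  (Approach, SIG_LOST) → (Manipulate, motors_on)  ← event matches
  (Approach, SIG_NEAR) → (Approach, spin_cw)
  (Approach, SIG_FULL) → (Hold, spin_ccw)
  (Approach, SIG_LOW) → (Hold, spin_cw)
  (Approach, SIG_FAIL) → (Hold, motors_on)
event = SIG_LOST selects (Manipulate, motors_on)

mode=Manipulate action=motors_on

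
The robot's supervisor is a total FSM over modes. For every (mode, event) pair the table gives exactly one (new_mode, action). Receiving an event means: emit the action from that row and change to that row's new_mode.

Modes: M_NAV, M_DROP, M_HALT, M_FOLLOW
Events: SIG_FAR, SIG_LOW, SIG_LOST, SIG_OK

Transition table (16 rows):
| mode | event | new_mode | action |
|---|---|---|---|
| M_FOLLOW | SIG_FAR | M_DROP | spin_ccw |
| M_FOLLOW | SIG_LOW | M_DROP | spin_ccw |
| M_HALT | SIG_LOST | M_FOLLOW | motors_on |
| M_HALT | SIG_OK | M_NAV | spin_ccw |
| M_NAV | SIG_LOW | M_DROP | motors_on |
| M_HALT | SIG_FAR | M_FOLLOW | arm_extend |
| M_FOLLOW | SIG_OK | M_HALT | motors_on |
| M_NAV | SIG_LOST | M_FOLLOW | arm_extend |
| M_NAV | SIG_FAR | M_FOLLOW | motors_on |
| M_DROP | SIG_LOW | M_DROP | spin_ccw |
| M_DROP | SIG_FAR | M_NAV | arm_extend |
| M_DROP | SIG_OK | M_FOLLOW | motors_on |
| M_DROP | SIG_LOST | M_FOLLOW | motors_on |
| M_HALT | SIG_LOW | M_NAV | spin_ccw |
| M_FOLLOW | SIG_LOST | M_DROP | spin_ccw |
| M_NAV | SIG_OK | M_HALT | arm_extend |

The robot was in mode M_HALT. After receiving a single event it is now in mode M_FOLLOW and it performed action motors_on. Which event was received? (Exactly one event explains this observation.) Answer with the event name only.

SIG_LOST

try SIG_FAR: (M_HALT, SIG_FAR) → (M_FOLLOW, arm_extend)
try SIG_LOW: (M_HALT, SIG_LOW) → (M_NAV, spin_ccw)
try SIG_LOST: (M_HALT, SIG_LOST) → (M_FOLLOW, motors_on)  ← matches
try SIG_OK: (M_HALT, SIG_OK) → (M_NAV, spin_ccw)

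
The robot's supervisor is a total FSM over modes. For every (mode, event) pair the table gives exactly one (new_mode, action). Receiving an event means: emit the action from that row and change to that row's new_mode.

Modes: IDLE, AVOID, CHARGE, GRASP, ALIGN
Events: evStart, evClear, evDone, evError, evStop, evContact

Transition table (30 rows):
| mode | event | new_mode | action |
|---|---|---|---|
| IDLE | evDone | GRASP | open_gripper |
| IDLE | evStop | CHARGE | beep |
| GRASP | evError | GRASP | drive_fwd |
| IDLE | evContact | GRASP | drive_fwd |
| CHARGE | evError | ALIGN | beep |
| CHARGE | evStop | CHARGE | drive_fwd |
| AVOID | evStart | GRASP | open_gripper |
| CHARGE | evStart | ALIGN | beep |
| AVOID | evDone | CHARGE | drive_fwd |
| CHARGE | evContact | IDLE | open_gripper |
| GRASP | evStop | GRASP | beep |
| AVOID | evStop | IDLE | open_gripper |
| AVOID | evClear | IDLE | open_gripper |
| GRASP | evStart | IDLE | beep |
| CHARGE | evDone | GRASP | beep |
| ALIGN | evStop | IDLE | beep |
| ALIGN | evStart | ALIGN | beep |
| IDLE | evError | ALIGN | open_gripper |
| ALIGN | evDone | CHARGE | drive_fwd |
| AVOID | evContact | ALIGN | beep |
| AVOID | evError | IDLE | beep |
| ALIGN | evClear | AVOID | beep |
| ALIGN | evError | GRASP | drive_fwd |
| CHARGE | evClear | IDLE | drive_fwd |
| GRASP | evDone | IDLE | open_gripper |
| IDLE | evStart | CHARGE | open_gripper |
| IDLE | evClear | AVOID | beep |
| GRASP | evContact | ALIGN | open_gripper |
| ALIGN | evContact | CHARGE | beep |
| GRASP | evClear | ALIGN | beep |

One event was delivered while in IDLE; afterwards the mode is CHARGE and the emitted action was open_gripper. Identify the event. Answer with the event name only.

try evStart: (IDLE, evStart) → (CHARGE, open_gripper)  ← matches
try evClear: (IDLE, evClear) → (AVOID, beep)
try evDone: (IDLE, evDone) → (GRASP, open_gripper)
try evError: (IDLE, evError) → (ALIGN, open_gripper)
try evStop: (IDLE, evStop) → (CHARGE, beep)
try evContact: (IDLE, evContact) → (GRASP, drive_fwd)

evStart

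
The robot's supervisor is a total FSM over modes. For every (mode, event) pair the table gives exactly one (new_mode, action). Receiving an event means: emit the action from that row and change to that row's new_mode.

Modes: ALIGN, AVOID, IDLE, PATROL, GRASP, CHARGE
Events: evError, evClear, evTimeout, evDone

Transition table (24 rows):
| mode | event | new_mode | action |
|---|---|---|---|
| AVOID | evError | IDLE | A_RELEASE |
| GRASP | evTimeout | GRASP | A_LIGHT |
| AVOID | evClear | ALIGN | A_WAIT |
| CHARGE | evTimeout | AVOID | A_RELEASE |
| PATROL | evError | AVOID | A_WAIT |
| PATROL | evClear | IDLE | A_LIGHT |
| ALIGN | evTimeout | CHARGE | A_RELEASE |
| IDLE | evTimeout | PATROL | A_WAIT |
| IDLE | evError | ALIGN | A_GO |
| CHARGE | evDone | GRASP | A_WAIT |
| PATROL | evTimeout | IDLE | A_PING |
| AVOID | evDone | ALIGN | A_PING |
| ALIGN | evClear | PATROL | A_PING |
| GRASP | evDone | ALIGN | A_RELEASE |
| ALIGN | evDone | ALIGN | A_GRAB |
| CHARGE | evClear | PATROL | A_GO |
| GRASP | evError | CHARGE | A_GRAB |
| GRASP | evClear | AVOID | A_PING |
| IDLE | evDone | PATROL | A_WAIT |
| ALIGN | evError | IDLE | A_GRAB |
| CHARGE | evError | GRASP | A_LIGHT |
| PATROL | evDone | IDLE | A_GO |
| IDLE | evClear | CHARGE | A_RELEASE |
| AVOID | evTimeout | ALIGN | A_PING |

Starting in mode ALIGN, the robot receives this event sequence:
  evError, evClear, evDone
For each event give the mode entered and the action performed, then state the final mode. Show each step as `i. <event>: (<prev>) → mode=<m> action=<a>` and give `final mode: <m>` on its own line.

1. evError: (ALIGN) → mode=IDLE action=A_GRAB
2. evClear: (IDLE) → mode=CHARGE action=A_RELEASE
3. evDone: (CHARGE) → mode=GRASP action=A_WAIT

final mode: GRASP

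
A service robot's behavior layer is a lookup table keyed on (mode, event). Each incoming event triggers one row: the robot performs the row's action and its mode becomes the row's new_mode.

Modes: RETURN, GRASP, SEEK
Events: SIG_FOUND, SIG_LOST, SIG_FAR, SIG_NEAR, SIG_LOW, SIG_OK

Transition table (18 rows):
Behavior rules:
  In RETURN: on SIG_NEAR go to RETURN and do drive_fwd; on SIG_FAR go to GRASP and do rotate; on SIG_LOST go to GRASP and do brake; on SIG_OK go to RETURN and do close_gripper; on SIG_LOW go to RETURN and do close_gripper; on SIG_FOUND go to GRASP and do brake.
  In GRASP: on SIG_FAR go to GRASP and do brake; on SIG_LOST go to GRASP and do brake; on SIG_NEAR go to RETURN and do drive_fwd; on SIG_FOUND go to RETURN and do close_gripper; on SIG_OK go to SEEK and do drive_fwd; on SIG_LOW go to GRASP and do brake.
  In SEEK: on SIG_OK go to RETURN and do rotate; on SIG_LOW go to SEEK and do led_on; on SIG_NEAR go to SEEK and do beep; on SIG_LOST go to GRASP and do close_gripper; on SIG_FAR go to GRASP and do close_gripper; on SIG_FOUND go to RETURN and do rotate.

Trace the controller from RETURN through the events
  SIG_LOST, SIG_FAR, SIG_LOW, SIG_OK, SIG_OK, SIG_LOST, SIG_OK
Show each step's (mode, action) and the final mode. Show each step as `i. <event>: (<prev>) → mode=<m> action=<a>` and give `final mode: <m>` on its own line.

final mode: SEEK

1. SIG_LOST: (RETURN) → mode=GRASP action=brake
2. SIG_FAR: (GRASP) → mode=GRASP action=brake
3. SIG_LOW: (GRASP) → mode=GRASP action=brake
4. SIG_OK: (GRASP) → mode=SEEK action=drive_fwd
5. SIG_OK: (SEEK) → mode=RETURN action=rotate
6. SIG_LOST: (RETURN) → mode=GRASP action=brake
7. SIG_OK: (GRASP) → mode=SEEK action=drive_fwd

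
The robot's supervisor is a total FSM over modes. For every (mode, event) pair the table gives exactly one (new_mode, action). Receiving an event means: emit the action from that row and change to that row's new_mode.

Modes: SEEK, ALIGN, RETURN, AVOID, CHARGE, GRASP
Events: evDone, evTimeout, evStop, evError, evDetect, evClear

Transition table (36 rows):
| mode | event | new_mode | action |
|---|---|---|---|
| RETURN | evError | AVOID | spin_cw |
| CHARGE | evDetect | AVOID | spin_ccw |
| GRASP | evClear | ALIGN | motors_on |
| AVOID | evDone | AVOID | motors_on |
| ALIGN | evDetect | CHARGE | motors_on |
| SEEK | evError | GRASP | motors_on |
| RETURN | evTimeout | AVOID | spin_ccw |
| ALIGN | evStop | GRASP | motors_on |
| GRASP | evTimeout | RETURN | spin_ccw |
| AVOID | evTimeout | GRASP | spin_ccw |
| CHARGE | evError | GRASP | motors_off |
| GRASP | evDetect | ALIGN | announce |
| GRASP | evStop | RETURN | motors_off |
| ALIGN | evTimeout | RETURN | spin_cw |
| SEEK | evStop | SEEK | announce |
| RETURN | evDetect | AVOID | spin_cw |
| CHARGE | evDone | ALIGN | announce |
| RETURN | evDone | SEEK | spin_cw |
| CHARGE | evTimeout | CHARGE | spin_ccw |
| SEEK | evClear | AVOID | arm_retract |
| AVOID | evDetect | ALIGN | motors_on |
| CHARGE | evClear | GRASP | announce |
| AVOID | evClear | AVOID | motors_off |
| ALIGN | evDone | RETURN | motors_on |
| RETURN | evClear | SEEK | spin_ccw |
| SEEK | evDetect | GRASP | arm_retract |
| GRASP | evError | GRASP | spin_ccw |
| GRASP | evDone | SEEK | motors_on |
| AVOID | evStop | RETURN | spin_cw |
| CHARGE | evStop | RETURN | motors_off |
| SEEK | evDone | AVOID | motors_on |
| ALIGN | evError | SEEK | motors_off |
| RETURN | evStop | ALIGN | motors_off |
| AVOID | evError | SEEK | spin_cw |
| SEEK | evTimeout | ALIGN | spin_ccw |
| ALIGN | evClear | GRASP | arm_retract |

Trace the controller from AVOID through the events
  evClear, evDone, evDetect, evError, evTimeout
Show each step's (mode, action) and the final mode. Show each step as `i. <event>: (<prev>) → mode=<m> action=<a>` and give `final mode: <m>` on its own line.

1. evClear: (AVOID) → mode=AVOID action=motors_off
2. evDone: (AVOID) → mode=AVOID action=motors_on
3. evDetect: (AVOID) → mode=ALIGN action=motors_on
4. evError: (ALIGN) → mode=SEEK action=motors_off
5. evTimeout: (SEEK) → mode=ALIGN action=spin_ccw

final mode: ALIGN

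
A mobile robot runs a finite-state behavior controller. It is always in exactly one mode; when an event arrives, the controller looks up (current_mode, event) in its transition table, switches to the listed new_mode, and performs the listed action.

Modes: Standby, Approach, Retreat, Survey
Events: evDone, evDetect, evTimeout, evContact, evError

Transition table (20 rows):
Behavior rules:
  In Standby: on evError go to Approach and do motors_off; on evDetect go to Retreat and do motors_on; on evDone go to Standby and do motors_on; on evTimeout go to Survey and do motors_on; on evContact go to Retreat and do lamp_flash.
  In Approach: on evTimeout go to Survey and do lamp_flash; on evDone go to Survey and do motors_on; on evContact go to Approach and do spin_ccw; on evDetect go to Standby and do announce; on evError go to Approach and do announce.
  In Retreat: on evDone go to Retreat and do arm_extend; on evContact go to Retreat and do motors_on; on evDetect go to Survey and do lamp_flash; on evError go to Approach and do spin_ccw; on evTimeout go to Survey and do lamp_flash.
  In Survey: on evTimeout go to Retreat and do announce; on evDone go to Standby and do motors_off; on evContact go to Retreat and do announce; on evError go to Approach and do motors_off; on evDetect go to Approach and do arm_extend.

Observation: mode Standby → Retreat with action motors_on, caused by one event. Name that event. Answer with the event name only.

try evDone: (Standby, evDone) → (Standby, motors_on)
try evDetect: (Standby, evDetect) → (Retreat, motors_on)  ← matches
try evTimeout: (Standby, evTimeout) → (Survey, motors_on)
try evContact: (Standby, evContact) → (Retreat, lamp_flash)
try evError: (Standby, evError) → (Approach, motors_off)

evDetect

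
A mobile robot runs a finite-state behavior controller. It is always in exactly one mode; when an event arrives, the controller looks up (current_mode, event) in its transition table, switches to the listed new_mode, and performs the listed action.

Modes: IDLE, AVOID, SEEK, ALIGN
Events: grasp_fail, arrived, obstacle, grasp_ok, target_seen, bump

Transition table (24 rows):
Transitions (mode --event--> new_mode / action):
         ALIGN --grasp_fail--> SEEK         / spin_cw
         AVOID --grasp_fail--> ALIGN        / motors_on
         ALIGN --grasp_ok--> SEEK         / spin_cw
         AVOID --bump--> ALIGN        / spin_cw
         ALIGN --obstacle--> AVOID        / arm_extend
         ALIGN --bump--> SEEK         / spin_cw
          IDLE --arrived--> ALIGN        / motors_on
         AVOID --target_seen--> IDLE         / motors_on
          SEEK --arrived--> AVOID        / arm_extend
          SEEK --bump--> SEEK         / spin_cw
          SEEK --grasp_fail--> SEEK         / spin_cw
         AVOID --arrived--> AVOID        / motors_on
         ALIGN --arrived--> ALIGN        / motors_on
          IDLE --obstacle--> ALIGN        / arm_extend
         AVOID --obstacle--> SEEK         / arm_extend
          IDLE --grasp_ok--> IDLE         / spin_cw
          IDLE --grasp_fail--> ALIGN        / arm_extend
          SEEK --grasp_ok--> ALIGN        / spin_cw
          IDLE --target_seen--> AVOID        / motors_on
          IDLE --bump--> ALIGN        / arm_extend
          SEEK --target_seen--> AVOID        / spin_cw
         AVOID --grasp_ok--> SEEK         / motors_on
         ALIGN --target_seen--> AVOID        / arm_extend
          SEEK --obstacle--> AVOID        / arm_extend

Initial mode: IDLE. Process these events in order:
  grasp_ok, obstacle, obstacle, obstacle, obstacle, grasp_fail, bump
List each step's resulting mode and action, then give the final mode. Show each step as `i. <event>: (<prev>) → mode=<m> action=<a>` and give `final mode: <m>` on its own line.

1. grasp_ok: (IDLE) → mode=IDLE action=spin_cw
2. obstacle: (IDLE) → mode=ALIGN action=arm_extend
3. obstacle: (ALIGN) → mode=AVOID action=arm_extend
4. obstacle: (AVOID) → mode=SEEK action=arm_extend
5. obstacle: (SEEK) → mode=AVOID action=arm_extend
6. grasp_fail: (AVOID) → mode=ALIGN action=motors_on
7. bump: (ALIGN) → mode=SEEK action=spin_cw

final mode: SEEK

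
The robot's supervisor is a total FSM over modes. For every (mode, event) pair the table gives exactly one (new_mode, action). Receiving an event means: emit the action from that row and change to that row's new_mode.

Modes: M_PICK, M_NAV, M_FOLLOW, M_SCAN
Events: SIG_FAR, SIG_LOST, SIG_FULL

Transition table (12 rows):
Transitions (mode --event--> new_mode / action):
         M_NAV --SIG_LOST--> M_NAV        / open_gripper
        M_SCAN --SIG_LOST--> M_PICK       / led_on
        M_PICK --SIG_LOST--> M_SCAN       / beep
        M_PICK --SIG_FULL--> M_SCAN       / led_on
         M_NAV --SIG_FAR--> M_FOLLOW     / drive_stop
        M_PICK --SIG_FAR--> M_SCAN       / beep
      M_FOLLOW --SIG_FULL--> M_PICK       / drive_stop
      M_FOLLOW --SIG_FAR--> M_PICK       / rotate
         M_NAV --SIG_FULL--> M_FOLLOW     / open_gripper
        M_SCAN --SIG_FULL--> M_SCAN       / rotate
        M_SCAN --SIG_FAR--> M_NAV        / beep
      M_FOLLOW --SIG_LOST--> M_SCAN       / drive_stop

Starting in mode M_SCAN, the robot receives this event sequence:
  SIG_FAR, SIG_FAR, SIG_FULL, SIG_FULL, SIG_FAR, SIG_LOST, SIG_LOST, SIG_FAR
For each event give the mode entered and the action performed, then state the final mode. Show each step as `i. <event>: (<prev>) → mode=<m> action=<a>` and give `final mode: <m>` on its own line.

1. SIG_FAR: (M_SCAN) → mode=M_NAV action=beep
2. SIG_FAR: (M_NAV) → mode=M_FOLLOW action=drive_stop
3. SIG_FULL: (M_FOLLOW) → mode=M_PICK action=drive_stop
4. SIG_FULL: (M_PICK) → mode=M_SCAN action=led_on
5. SIG_FAR: (M_SCAN) → mode=M_NAV action=beep
6. SIG_LOST: (M_NAV) → mode=M_NAV action=open_gripper
7. SIG_LOST: (M_NAV) → mode=M_NAV action=open_gripper
8. SIG_FAR: (M_NAV) → mode=M_FOLLOW action=drive_stop

final mode: M_FOLLOW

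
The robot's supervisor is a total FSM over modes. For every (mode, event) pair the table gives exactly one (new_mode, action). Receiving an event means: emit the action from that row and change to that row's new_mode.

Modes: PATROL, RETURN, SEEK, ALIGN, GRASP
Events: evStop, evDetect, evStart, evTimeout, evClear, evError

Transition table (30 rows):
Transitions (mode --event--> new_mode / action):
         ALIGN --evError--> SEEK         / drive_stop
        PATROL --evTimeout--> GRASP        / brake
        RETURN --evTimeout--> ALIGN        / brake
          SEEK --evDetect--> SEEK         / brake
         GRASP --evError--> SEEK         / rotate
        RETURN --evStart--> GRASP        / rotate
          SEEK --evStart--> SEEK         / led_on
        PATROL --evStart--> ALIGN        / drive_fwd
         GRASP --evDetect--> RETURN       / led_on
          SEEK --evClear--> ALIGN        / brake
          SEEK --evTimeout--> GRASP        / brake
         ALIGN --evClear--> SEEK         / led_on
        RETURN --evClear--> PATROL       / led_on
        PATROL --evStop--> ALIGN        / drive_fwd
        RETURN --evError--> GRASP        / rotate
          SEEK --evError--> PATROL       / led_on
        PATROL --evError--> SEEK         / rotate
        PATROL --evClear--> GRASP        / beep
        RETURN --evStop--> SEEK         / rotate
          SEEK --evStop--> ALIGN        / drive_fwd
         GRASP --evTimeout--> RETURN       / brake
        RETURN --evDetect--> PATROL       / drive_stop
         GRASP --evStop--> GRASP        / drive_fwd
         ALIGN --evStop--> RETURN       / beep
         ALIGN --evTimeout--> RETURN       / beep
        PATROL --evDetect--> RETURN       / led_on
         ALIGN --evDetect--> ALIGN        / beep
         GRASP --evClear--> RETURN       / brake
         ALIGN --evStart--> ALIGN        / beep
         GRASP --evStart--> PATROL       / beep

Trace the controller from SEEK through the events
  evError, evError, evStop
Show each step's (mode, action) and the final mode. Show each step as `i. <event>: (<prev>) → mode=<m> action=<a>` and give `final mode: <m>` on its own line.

1. evError: (SEEK) → mode=PATROL action=led_on
2. evError: (PATROL) → mode=SEEK action=rotate
3. evStop: (SEEK) → mode=ALIGN action=drive_fwd

final mode: ALIGN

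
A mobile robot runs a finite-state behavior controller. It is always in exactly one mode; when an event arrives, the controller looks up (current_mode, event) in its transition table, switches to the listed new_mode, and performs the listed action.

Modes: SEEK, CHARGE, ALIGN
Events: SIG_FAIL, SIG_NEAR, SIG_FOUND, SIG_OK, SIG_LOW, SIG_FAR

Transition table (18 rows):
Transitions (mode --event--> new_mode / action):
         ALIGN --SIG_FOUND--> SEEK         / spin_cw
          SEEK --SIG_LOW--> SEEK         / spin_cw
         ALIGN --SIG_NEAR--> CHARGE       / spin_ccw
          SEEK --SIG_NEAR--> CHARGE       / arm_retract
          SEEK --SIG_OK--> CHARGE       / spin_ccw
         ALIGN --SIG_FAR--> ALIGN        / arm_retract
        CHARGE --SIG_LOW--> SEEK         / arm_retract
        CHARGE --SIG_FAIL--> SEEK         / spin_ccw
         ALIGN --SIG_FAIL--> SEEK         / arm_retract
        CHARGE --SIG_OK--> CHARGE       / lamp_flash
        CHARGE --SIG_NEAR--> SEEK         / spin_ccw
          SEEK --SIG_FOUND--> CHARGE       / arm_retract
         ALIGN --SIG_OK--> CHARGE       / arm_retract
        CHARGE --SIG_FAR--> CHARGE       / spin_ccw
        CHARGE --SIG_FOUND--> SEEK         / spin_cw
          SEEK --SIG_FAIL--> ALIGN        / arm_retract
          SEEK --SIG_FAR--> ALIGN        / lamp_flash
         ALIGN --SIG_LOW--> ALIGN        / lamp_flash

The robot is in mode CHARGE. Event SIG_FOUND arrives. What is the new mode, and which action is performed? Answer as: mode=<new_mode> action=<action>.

current mode = CHARGE; filter table to that mode:
  (CHARGE, SIG_LOW) → (SEEK, arm_retract)
  (CHARGE, SIG_FAIL) → (SEEK, spin_ccw)
  (CHARGE, SIG_OK) → (CHARGE, lamp_flash)
  (CHARGE, SIG_NEAR) → (SEEK, spin_ccw)
  (CHARGE, SIG_FAR) → (CHARGE, spin_ccw)
  (CHARGE, SIG_FOUND) → (SEEK, spin_cw)  ← event matches
event = SIG_FOUND selects (SEEK, spin_cw)

mode=SEEK action=spin_cw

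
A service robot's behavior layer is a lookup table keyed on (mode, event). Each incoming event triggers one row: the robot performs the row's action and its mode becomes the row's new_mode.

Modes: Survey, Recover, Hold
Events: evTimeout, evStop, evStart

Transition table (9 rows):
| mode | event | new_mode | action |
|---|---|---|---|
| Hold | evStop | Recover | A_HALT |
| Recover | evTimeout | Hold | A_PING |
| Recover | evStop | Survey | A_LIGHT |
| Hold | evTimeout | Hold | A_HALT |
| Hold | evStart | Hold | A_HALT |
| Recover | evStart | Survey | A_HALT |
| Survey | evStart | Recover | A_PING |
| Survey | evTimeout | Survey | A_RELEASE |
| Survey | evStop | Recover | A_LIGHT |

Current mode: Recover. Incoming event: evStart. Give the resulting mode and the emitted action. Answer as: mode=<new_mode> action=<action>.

mode=Survey action=A_HALT

current mode = Recover; filter table to that mode:
  (Recover, evTimeout) → (Hold, A_PING)
  (Recover, evStop) → (Survey, A_LIGHT)
  (Recover, evStart) → (Survey, A_HALT)  ← event matches
event = evStart selects (Survey, A_HALT)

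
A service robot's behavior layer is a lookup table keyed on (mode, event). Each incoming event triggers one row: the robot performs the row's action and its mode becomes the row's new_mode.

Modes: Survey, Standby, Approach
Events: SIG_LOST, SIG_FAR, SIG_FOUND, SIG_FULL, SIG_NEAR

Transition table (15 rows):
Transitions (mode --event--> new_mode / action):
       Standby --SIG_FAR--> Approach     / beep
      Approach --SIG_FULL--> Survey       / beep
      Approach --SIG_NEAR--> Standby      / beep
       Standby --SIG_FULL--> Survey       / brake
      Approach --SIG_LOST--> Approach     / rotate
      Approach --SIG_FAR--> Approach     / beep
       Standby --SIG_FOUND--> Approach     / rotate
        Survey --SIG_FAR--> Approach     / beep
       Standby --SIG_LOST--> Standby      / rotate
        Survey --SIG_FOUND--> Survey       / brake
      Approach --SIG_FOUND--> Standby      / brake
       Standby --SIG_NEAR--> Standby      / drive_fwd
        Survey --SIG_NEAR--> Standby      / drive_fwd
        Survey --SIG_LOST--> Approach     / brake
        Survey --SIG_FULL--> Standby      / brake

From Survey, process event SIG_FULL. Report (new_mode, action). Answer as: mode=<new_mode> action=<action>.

mode=Standby action=brake

current mode = Survey; filter table to that mode:
  (Survey, SIG_FAR) → (Approach, beep)
  (Survey, SIG_FOUND) → (Survey, brake)
  (Survey, SIG_NEAR) → (Standby, drive_fwd)
  (Survey, SIG_LOST) → (Approach, brake)
  (Survey, SIG_FULL) → (Standby, brake)  ← event matches
event = SIG_FULL selects (Standby, brake)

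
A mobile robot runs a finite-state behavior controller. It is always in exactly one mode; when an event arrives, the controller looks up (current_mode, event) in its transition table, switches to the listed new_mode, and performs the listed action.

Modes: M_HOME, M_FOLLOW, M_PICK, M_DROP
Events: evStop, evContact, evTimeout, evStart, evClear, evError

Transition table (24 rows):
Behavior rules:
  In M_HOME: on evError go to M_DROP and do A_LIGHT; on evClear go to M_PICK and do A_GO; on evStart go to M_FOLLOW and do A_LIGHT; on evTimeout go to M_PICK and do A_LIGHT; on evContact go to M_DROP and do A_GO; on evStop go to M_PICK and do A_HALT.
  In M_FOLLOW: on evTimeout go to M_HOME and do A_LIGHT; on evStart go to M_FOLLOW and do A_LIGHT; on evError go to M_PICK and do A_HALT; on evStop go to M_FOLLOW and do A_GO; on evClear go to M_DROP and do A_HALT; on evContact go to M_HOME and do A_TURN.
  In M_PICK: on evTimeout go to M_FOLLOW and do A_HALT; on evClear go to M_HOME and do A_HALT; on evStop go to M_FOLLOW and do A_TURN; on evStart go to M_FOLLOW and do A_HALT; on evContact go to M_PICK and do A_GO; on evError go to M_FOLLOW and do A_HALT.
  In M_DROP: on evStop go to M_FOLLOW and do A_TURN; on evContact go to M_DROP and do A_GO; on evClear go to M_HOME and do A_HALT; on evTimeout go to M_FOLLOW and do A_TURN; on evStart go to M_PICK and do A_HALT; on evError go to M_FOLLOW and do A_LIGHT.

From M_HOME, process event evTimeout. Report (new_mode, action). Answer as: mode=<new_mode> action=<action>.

mode=M_PICK action=A_LIGHT

current mode = M_HOME; filter table to that mode:
  (M_HOME, evError) → (M_DROP, A_LIGHT)
  (M_HOME, evClear) → (M_PICK, A_GO)
  (M_HOME, evStart) → (M_FOLLOW, A_LIGHT)
  (M_HOME, evTimeout) → (M_PICK, A_LIGHT)  ← event matches
  (M_HOME, evContact) → (M_DROP, A_GO)
  (M_HOME, evStop) → (M_PICK, A_HALT)
event = evTimeout selects (M_PICK, A_LIGHT)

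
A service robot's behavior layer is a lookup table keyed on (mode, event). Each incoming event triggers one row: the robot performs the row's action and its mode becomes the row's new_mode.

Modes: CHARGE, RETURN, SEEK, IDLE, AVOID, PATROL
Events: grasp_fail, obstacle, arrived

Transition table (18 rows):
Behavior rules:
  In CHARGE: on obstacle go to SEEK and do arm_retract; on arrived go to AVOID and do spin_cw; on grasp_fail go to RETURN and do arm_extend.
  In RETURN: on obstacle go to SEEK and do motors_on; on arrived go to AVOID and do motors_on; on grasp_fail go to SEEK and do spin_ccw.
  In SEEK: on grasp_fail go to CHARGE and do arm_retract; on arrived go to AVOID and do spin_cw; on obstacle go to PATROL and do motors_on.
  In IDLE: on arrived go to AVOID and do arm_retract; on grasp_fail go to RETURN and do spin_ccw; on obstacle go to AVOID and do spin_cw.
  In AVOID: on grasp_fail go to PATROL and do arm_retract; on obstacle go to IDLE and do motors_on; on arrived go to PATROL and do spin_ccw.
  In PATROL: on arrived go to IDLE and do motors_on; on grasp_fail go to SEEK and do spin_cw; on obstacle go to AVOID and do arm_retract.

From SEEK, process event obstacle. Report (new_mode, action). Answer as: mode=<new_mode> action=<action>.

current mode = SEEK; filter table to that mode:
  (SEEK, grasp_fail) → (CHARGE, arm_retract)
  (SEEK, arrived) → (AVOID, spin_cw)
  (SEEK, obstacle) → (PATROL, motors_on)  ← event matches
event = obstacle selects (PATROL, motors_on)

mode=PATROL action=motors_on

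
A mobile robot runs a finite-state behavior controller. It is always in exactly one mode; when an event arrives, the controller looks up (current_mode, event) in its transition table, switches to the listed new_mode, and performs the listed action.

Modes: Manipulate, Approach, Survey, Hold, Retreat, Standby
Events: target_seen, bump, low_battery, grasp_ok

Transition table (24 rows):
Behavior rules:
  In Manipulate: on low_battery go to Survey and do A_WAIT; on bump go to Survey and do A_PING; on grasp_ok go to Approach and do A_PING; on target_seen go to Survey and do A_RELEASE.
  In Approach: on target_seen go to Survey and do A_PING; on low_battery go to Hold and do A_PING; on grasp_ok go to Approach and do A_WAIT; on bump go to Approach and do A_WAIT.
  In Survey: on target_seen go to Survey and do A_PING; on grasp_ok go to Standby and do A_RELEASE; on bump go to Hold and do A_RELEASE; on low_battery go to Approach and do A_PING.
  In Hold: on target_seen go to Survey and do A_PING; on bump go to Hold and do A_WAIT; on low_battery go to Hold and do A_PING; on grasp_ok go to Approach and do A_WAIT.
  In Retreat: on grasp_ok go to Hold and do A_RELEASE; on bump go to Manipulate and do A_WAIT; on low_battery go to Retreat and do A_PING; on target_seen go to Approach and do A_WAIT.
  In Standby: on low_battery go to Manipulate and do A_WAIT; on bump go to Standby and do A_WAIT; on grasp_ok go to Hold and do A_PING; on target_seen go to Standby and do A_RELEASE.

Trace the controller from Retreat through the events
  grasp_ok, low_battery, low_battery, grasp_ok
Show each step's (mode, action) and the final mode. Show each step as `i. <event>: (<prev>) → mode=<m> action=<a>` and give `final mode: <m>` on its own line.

1. grasp_ok: (Retreat) → mode=Hold action=A_RELEASE
2. low_battery: (Hold) → mode=Hold action=A_PING
3. low_battery: (Hold) → mode=Hold action=A_PING
4. grasp_ok: (Hold) → mode=Approach action=A_WAIT

final mode: Approach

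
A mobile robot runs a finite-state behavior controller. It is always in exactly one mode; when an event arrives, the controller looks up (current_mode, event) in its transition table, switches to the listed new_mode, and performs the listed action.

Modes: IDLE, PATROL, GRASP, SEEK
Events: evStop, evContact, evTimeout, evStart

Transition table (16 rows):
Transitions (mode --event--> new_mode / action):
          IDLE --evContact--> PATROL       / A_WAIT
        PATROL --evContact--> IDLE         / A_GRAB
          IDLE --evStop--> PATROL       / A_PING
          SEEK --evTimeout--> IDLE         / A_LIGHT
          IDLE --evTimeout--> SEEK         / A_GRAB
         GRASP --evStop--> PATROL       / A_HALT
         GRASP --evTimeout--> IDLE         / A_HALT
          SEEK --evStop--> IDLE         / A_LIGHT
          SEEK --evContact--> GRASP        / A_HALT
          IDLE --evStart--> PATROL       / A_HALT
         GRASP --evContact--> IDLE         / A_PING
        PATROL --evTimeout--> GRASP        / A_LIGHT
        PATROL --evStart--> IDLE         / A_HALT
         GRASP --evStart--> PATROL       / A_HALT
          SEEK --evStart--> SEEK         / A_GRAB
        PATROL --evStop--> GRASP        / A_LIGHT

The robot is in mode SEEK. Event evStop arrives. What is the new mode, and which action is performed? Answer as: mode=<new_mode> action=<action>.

current mode = SEEK; filter table to that mode:
  (SEEK, evTimeout) → (IDLE, A_LIGHT)
  (SEEK, evStop) → (IDLE, A_LIGHT)  ← event matches
  (SEEK, evContact) → (GRASP, A_HALT)
  (SEEK, evStart) → (SEEK, A_GRAB)
event = evStop selects (IDLE, A_LIGHT)

mode=IDLE action=A_LIGHT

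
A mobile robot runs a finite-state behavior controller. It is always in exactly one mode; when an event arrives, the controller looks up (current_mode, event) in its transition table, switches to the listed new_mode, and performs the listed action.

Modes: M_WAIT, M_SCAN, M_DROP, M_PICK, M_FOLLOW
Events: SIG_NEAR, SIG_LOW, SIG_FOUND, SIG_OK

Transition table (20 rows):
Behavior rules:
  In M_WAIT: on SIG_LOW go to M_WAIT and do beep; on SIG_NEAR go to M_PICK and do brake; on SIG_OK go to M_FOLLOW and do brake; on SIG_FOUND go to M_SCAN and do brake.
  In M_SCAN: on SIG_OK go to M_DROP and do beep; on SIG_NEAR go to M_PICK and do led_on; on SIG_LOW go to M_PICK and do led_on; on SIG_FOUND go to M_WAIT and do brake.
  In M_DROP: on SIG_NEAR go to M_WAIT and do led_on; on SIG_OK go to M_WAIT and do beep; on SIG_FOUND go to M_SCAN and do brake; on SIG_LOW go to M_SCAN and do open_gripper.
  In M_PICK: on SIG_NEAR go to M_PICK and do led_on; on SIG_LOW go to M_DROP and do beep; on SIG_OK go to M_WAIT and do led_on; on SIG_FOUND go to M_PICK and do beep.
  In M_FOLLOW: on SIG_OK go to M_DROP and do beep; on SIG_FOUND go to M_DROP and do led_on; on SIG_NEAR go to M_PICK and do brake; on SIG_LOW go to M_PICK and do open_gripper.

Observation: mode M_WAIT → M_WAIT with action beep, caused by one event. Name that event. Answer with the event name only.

SIG_LOW

try SIG_NEAR: (M_WAIT, SIG_NEAR) → (M_PICK, brake)
try SIG_LOW: (M_WAIT, SIG_LOW) → (M_WAIT, beep)  ← matches
try SIG_FOUND: (M_WAIT, SIG_FOUND) → (M_SCAN, brake)
try SIG_OK: (M_WAIT, SIG_OK) → (M_FOLLOW, brake)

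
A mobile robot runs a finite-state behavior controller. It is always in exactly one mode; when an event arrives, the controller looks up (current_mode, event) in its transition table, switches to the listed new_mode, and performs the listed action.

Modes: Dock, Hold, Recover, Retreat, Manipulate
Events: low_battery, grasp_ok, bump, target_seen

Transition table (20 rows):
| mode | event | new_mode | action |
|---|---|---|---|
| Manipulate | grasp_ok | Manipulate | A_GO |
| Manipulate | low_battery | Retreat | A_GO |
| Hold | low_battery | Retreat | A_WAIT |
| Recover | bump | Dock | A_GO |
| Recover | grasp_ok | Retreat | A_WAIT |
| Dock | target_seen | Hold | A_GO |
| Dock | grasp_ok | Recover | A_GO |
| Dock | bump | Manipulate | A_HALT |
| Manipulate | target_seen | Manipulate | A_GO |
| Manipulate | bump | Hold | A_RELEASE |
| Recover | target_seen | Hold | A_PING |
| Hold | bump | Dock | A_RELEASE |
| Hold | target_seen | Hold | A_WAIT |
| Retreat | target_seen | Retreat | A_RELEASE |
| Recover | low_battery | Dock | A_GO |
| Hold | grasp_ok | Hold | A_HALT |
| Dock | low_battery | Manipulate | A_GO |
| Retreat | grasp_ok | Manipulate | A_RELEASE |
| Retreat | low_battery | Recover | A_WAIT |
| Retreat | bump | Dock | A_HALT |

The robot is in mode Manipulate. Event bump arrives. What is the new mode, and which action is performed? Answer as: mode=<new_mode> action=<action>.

current mode = Manipulate; filter table to that mode:
  (Manipulate, grasp_ok) → (Manipulate, A_GO)
  (Manipulate, low_battery) → (Retreat, A_GO)
  (Manipulate, target_seen) → (Manipulate, A_GO)
  (Manipulate, bump) → (Hold, A_RELEASE)  ← event matches
event = bump selects (Hold, A_RELEASE)

mode=Hold action=A_RELEASE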